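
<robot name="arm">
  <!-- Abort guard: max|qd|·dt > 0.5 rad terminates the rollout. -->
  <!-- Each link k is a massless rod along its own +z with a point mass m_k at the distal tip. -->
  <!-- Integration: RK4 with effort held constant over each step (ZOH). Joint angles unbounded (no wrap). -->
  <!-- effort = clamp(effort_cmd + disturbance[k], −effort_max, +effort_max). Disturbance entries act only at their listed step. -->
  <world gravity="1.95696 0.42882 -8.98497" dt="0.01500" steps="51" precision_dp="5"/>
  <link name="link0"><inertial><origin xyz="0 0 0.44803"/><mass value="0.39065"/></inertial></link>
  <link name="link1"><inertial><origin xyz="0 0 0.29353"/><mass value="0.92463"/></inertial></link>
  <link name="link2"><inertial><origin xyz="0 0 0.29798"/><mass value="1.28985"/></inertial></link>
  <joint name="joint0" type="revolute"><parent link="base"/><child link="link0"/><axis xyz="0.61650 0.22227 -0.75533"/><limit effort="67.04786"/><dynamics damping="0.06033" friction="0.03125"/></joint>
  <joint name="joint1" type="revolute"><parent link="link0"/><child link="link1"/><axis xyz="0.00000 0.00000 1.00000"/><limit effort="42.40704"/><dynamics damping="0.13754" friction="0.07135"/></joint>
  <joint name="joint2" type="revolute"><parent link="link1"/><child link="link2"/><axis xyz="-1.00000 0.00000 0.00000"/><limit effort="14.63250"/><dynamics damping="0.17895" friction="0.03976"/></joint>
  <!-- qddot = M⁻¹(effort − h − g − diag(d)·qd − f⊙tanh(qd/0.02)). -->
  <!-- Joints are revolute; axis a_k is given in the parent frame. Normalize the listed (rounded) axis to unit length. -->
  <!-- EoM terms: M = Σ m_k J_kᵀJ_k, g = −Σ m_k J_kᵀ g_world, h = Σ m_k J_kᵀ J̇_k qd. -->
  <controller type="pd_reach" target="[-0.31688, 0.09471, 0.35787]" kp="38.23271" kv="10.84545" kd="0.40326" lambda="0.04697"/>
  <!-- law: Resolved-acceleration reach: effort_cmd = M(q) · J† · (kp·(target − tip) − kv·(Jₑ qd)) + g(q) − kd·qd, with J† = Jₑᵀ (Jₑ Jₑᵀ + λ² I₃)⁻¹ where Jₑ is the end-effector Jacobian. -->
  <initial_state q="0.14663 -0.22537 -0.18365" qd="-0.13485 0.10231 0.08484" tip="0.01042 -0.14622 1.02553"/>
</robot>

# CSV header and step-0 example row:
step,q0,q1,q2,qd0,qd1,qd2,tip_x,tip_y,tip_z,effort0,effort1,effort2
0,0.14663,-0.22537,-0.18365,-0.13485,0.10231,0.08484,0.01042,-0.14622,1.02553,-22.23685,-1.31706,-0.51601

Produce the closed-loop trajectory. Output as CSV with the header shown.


step,q0,q1,q2,qd0,qd1,qd2,tip_x,tip_y,tip_z,effort0,effort1,effort2
1,0.13811,-0.22191,-0.19560,-0.99525,0.28797,-1.65674,0.00843,-0.14407,1.02537,-19.84006,-1.27873,0.28812
2,0.11811,-0.22019,-0.22978,-1.69031,0.23044,-2.92802,0.00296,-0.14064,1.02432,-19.13447,-1.26950,0.70807
3,0.08798,-0.21815,-0.28165,-2.34078,0.22008,-4.00523,-0.00507,-0.13572,1.02215,-19.35151,-1.29298,0.93809
4,0.04802,-0.21557,-0.34913,-2.99091,0.15280,-4.98826,-0.01506,-0.12911,1.01837,-18.71454,-1.20885,1.03731
5,-0.00156,-0.21341,-0.43047,-3.61923,0.12517,-5.84177,-0.02654,-0.12058,1.01246,-15.80730,-1.05666,1.01098
6,-0.05955,-0.21295,-0.52219,-4.11425,-0.03974,-6.37698,-0.03893,-0.11006,1.00405,-11.13720,-0.82737,0.85421
7,-0.12355,-0.21528,-0.61910,-4.41984,-0.25244,-6.53712,-0.05167,-0.09766,0.99318,-6.33074,-0.62936,0.63591
8,-0.19078,-0.22102,-0.71607,-4.54872,-0.48564,-6.39801,-0.06443,-0.08377,0.98027,-2.34646,-0.46706,0.43420
9,-0.25903,-0.22986,-0.80969,-4.55775,-0.66812,-6.09783,-0.07709,-0.06891,0.96583,0.63237,-0.35859,0.30479
10,-0.32687,-0.24094,-0.89833,-4.49434,-0.79292,-5.73597,-0.08957,-0.05358,0.95032,2.75865,-0.29137,0.26360
11,-0.39346,-0.25352,-0.98148,-4.38937,-0.87178,-5.36760,-0.10184,-0.03824,0.93408,4.24113,-0.24904,0.30330
12,-0.45829,-0.26700,-1.05925,-4.26120,-0.91804,-5.01861,-0.11387,-0.02325,0.91735,5.25755,-0.21902,0.40767
13,-0.52112,-0.28100,-1.13202,-4.12054,-0.94222,-4.69886,-0.12563,-0.00885,0.90033,5.94167,-0.19328,0.55931
14,-0.58180,-0.29523,-1.20024,-3.97362,-0.95169,-4.41029,-0.13710,0.00478,0.88313,6.39011,-0.16729,0.74282
15,-0.64027,-0.30951,-1.26436,-3.82420,-0.95138,-4.15128,-0.14824,0.01753,0.86587,6.67174,-0.13893,0.94569
16,-0.69649,-0.32374,-1.32481,-3.67454,-0.94453,-3.91883,-0.15902,0.02933,0.84863,6.83549,-0.10760,1.15821
17,-0.75048,-0.33783,-1.38195,-3.52606,-0.93324,-3.70956,-0.16942,0.04017,0.83147,6.91621,-0.07357,1.37309
18,-0.80226,-0.35172,-1.43611,-3.37966,-0.91888,-3.52026,-0.17942,0.05005,0.81446,6.93872,-0.03758,1.58502
19,-0.85187,-0.36538,-1.48756,-3.23591,-0.90233,-3.34803,-0.18899,0.05899,0.79765,6.92075,-0.00059,1.79021
20,-0.89934,-0.37877,-1.53655,-3.09517,-0.88417,-3.19037,-0.19813,0.06703,0.78108,6.87499,0.03644,1.98607
21,-0.94474,-0.39189,-1.58327,-2.95769,-0.86480,-3.04515,-0.20682,0.07422,0.76479,6.81049,0.07262,2.17090
22,-0.98809,-0.40470,-1.62790,-2.82361,-0.84449,-2.91057,-0.21507,0.08062,0.74882,6.73370,0.10720,2.34368
23,-1.02946,-0.41720,-1.67058,-2.69300,-0.82344,-2.78515,-0.22286,0.08627,0.73319,6.64920,0.13958,2.50392
24,-1.06890,-0.42939,-1.71144,-2.56591,-0.80183,-2.66766,-0.23021,0.09125,0.71793,6.56025,0.16931,2.65148
25,-1.10646,-0.44125,-1.75060,-2.44236,-0.77980,-2.55705,-0.23713,0.09561,0.70306,6.46909,0.19610,2.78650
26,-1.14220,-0.45277,-1.78814,-2.32235,-0.75747,-2.45250,-0.24361,0.09940,0.68861,6.37731,0.21979,2.90934
27,-1.17616,-0.46396,-1.82416,-2.20586,-0.73497,-2.35329,-0.24968,0.10269,0.67457,6.28598,0.24035,3.02045
28,-1.20840,-0.47481,-1.85873,-2.09287,-0.71243,-2.25886,-0.25535,0.10551,0.66096,6.19579,0.25782,3.12042
29,-1.23897,-0.48532,-1.89191,-1.98335,-0.68995,-2.16871,-0.26064,0.10793,0.64779,6.10722,0.27233,3.20988
30,-1.26792,-0.49550,-1.92378,-1.87726,-0.66766,-2.08246,-0.26555,0.10999,0.63507,6.02051,0.28405,3.28947
31,-1.29531,-0.50535,-1.95438,-1.77458,-0.64567,-1.99977,-0.27012,0.11173,0.62279,5.93583,0.29322,3.35989
32,-1.32119,-0.51487,-1.98377,-1.67526,-0.62408,-1.92039,-0.27435,0.11318,0.61095,5.85324,0.30007,3.42179
33,-1.34560,-0.52407,-2.01199,-1.57925,-0.60299,-1.84408,-0.27826,0.11439,0.59956,5.77272,0.30486,3.47585
34,-1.36859,-0.53295,-2.03909,-1.48653,-0.58249,-1.77066,-0.28188,0.11538,0.58861,5.69425,0.30785,3.52270
35,-1.39022,-0.54154,-2.06510,-1.39704,-0.56267,-1.69997,-0.28522,0.11619,0.57809,5.61776,0.30929,3.56295
36,-1.41053,-0.54983,-2.09008,-1.31074,-0.54359,-1.63188,-0.28829,0.11683,0.56800,5.54319,0.30943,3.59721
37,-1.42956,-0.55785,-2.11406,-1.22757,-0.52530,-1.56628,-0.29112,0.11733,0.55833,5.47046,0.30848,3.62601
38,-1.44738,-0.56559,-2.13707,-1.14750,-0.50786,-1.50309,-0.29371,0.11771,0.54908,5.39949,0.30667,3.64988
39,-1.46401,-0.57308,-2.15916,-1.07047,-0.49129,-1.44221,-0.29609,0.11798,0.54022,5.33021,0.30417,3.66931
40,-1.47951,-0.58033,-2.18034,-0.99643,-0.47562,-1.38357,-0.29827,0.11817,0.53176,5.26257,0.30115,3.68475
41,-1.49393,-0.58735,-2.20067,-0.92534,-0.46085,-1.32710,-0.30026,0.11829,0.52368,5.19651,0.29777,3.69662
42,-1.50730,-0.59416,-2.22016,-0.85714,-0.44698,-1.27275,-0.30207,0.11834,0.51597,5.13197,0.29414,3.70530
43,-1.51966,-0.60077,-2.23886,-0.79178,-0.43400,-1.22045,-0.30372,0.11835,0.50861,5.06893,0.29037,3.71116
44,-1.53107,-0.60718,-2.25678,-0.72921,-0.42188,-1.17015,-0.30521,0.11831,0.50161,5.00736,0.28655,3.71450
45,-1.54156,-0.61343,-2.27397,-0.66938,-0.41060,-1.12179,-0.30657,0.11824,0.49494,4.94723,0.28276,3.71564
46,-1.55117,-0.61950,-2.29044,-0.61222,-0.40012,-1.07532,-0.30779,0.11814,0.48859,4.88852,0.27905,3.71484
47,-1.55995,-0.62543,-2.30623,-0.55769,-0.39038,-1.03069,-0.30889,0.11802,0.48256,4.83124,0.27547,3.71234
48,-1.56792,-0.63122,-2.32137,-0.50573,-0.38136,-0.98783,-0.30987,0.11788,0.47682,4.77537,0.27205,3.70837
49,-1.57514,-0.63687,-2.33588,-0.45629,-0.37300,-0.94671,-0.31075,0.11773,0.47137,4.72092,0.26883,3.70312
50,-1.58163,-0.64241,-2.34978,-0.40930,-0.36524,-0.90725,-0.31152,0.11758,0.46620,4.66787,0.26581,3.69677
51,-1.58744,-0.64783,-2.36310,-0.36471,-0.35804,-0.86941,-0.31220,0.11742,0.46130,,,


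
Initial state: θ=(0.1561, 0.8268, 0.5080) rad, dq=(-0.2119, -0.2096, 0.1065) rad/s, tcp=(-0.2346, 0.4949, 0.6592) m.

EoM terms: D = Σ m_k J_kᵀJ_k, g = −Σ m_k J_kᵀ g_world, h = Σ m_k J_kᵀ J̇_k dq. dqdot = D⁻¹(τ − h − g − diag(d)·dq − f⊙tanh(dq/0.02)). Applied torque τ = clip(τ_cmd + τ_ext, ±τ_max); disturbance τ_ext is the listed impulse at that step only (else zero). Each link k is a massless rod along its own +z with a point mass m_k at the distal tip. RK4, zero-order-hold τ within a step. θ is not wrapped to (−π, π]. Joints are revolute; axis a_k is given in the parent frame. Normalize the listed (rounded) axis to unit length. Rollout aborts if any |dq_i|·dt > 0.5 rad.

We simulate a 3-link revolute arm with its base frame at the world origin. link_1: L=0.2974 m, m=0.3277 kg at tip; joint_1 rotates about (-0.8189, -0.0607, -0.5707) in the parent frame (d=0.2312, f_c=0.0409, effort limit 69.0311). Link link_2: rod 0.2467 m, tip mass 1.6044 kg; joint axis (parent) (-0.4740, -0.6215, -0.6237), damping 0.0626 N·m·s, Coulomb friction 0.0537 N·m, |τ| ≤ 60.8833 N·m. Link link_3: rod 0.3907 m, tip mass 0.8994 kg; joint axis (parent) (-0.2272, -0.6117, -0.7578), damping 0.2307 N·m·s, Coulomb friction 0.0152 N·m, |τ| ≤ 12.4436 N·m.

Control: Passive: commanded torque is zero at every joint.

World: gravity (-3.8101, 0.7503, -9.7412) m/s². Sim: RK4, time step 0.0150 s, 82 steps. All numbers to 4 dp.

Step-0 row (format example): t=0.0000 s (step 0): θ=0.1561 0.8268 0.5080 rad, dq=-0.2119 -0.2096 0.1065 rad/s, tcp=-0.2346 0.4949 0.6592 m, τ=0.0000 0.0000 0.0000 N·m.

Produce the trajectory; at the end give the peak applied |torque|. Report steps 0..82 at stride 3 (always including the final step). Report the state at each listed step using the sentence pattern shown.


t=0.0450 s (step 3): θ=0.1262 0.8908 0.4625 rad, dq=-1.0877 2.8564 -1.7698 rad/s, tcp=-0.2408 0.4891 0.6565 m, τ=0.0000 0.0000 0.0000 N·m.
t=0.0900 s (step 6): θ=0.0584 1.0747 0.3686 rad, dq=-1.9274 5.2240 -2.2037 rad/s, tcp=-0.2493 0.4897 0.6331 m, τ=0.0000 0.0000 0.0000 N·m.
t=0.1350 s (step 9): θ=-0.0442 1.3450 0.2868 rad, dq=-2.5400 6.4952 -1.1436 rad/s, tcp=-0.2472 0.4956 0.5886 m, τ=0.0000 0.0000 0.0000 N·m.
t=0.1800 s (step 12): θ=-0.1575 1.6300 0.2815 rad, dq=-2.3417 5.9267 0.8595 rad/s, tcp=-0.2201 0.5067 0.5312 m, τ=0.0000 0.0000 0.0000 N·m.
t=0.2250 s (step 15): θ=-0.2438 1.8686 0.3462 rad, dq=-1.4156 4.6849 1.7535 rad/s, tcp=-0.1668 0.5228 0.4727 m, τ=0.0000 0.0000 0.0000 N·m.
t=0.2700 s (step 18): θ=-0.2809 2.0557 0.4204 rad, dq=-0.2103 3.6721 1.4211 rad/s, tcp=-0.0976 0.5422 0.4167 m, τ=0.0000 0.0000 0.0000 N·m.
t=0.3150 s (step 21): θ=-0.2620 2.2014 0.4692 rad, dq=1.0576 2.8057 0.7468 rad/s, tcp=-0.0229 0.5631 0.3589 m, τ=0.0000 0.0000 0.0000 N·m.
t=0.3600 s (step 24): θ=-0.1852 2.3062 0.4902 rad, dq=2.3576 1.8167 0.2301 rad/s, tcp=0.0510 0.5835 0.2934 m, τ=0.0000 0.0000 0.0000 N·m.
t=0.4050 s (step 27): θ=-0.0497 2.3608 0.4943 rad, dq=3.6601 0.5528 0.0078 rad/s, tcp=0.1201 0.6008 0.2155 m, τ=0.0000 0.0000 0.0000 N·m.
t=0.4500 s (step 30): θ=0.1435 2.3509 0.4949 rad, dq=4.9158 -1.0451 0.0403 rad/s, tcp=0.1810 0.6124 0.1229 m, τ=0.0000 0.0000 0.0000 N·m.
t=0.4950 s (step 33): θ=0.3922 2.2589 0.5036 rad, dq=6.1410 -3.1534 0.4283 rad/s, tcp=0.2307 0.6169 0.0157 m, τ=0.0000 0.0000 0.0000 N·m.
t=0.5400 s (step 36): θ=0.6978 2.0541 0.5420 rad, dq=7.4833 -6.1470 1.3933 rad/s, tcp=0.2684 0.6152 -0.1030 m, τ=0.0000 0.0000 0.0000 N·m.
t=0.5850 s (step 39): θ=1.0717 1.6832 0.6389 rad, dq=9.1800 -10.5393 2.8809 rad/s, tcp=0.3019 0.6146 -0.2238 m, τ=0.0000 0.0000 0.0000 N·m.
t=0.6300 s (step 42): θ=1.4996 1.1629 0.7253 rad, dq=9.1284 -10.7466 -0.6473 rad/s, tcp=0.3642 0.6232 -0.3180 m, τ=0.0000 0.0000 0.0000 N·m.
t=0.6750 s (step 45): θ=1.8583 0.8064 0.5554 rad, dq=6.8607 -5.2979 -5.9850 rad/s, tcp=0.4682 0.6157 -0.3643 m, τ=0.0000 0.0000 0.0000 N·m.
t=0.7200 s (step 48): θ=2.1301 0.6433 0.2702 rad, dq=5.3669 -2.3657 -6.0780 rad/s, tcp=0.5798 0.5644 -0.3837 m, τ=0.0000 0.0000 0.0000 N·m.
t=0.7650 s (step 51): θ=2.3508 0.5732 0.0325 rad, dq=4.5030 -0.8271 -4.4491 rad/s, tcp=0.6728 0.4731 -0.3977 m, τ=0.0000 0.0000 0.0000 N·m.
t=0.8100 s (step 54): θ=2.5381 0.5675 -0.1329 rad, dq=3.8355 0.5508 -2.9082 rad/s, tcp=0.7372 0.3563 -0.4172 m, τ=0.0000 0.0000 0.0000 N·m.
t=0.8550 s (step 57): θ=2.6957 0.6233 -0.2321 rad, dq=3.1603 1.9330 -1.5167 rad/s, tcp=0.7710 0.2237 -0.4441 m, τ=0.0000 0.0000 0.0000 N·m.
t=0.9000 s (step 60): θ=2.8215 0.7393 -0.2678 rad, dq=2.4235 3.1732 -0.0275 rad/s, tcp=0.7727 0.0798 -0.4750 m, τ=0.0000 0.0000 0.0000 N·m.
t=0.9450 s (step 63): θ=2.9136 0.9033 -0.2310 rad, dq=1.6790 4.0136 1.7328 rad/s, tcp=0.7405 -0.0717 -0.5002 m, τ=0.0000 0.0000 0.0000 N·m.
t=0.9900 s (step 66): θ=2.9748 1.0898 -0.1077 rad, dq=1.0812 4.1435 3.7475 rad/s, tcp=0.6754 -0.2242 -0.5042 m, τ=0.0000 0.0000 0.0000 N·m.
t=1.0350 s (step 69): θ=3.0168 1.2648 0.0978 rad, dq=0.8818 3.5238 5.1745 rad/s, tcp=0.5882 -0.3646 -0.4695 m, τ=0.0000 0.0000 0.0000 N·m.
t=1.0800 s (step 72): θ=3.0640 1.3998 0.3306 rad, dq=1.3112 2.4392 4.8531 rad/s, tcp=0.5009 -0.4773 -0.3934 m, τ=0.0000 0.0000 0.0000 N·m.
t=1.1250 s (step 75): θ=3.1394 1.4833 0.5173 rad, dq=2.0402 1.2702 3.4059 rad/s, tcp=0.4284 -0.5579 -0.2977 m, τ=0.0000 0.0000 0.0000 N·m.
t=1.1700 s (step 78): θ=3.2445 1.5154 0.6415 rad, dq=2.5771 0.1878 2.1941 rad/s, tcp=0.3693 -0.6137 -0.2057 m, τ=0.0000 0.0000 0.0000 N·m.
t=1.2150 s (step 81): θ=3.3649 1.5073 0.7178 rad, dq=2.7035 -0.4503 1.2150 rad/s, tcp=0.3194 -0.6529 -0.1271 m, τ=0.0000 0.0000 0.0000 N·m.
t=1.2300 s (step 82): θ=3.4053 1.4996 0.7340 rad, dq=2.6654 -0.5697 0.9436 rad/s, tcp=0.3045 -0.6632 -0.1043 m.
max |τ| (N·m): 0.0000


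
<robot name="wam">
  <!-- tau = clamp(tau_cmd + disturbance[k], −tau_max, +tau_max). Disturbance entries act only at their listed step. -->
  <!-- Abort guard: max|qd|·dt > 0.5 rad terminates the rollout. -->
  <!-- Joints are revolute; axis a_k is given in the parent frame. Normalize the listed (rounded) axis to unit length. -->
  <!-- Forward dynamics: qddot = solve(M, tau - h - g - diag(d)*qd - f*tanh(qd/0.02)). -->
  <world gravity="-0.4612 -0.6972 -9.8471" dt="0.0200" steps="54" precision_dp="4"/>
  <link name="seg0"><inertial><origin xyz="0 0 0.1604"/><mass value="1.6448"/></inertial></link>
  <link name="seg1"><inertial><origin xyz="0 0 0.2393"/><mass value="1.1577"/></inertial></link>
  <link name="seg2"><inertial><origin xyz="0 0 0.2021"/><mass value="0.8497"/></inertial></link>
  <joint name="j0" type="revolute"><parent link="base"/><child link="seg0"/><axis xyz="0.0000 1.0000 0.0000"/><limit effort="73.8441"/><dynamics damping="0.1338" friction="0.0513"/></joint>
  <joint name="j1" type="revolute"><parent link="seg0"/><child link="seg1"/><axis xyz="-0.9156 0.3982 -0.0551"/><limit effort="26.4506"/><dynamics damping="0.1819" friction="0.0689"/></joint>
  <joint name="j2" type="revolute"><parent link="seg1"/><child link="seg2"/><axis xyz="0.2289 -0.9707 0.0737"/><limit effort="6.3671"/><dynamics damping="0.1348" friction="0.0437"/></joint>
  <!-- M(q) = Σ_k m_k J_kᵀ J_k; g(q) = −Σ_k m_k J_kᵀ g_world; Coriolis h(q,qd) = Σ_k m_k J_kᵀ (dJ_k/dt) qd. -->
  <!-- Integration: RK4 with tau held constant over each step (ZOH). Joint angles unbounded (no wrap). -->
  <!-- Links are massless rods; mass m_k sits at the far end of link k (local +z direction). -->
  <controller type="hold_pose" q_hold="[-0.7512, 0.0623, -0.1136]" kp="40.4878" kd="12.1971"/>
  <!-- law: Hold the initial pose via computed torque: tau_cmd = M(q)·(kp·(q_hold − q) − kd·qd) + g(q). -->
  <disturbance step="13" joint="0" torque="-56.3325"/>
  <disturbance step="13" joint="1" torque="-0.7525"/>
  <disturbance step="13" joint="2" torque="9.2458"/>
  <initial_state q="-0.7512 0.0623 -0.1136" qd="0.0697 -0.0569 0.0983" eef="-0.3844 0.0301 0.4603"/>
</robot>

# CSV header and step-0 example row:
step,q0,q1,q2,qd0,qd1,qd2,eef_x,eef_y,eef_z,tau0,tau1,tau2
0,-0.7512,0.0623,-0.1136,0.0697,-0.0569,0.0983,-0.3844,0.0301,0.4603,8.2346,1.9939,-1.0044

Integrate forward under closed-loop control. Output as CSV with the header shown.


step,q0,q1,q2,qd0,qd1,qd2,eef_x,eef_y,eef_z,tau0,tau1,tau2
1,-0.7501,0.0613,-0.1126,0.0381,-0.0400,0.0117,-0.3842,0.0297,0.4605,8.2868,1.9596,-0.9968
2,-0.7496,0.0607,-0.1127,0.0234,-0.0218,0.0035,-0.3841,0.0294,0.4607,8.3292,1.9324,-0.9997
3,-0.7492,0.0604,-0.1127,0.0139,-0.0092,0.0039,-0.3839,0.0293,0.4608,8.3624,1.9146,-1.0035
4,-0.7490,0.0602,-0.1128,0.0076,-0.0024,0.0037,-0.3839,0.0293,0.4609,8.3870,1.9060,-1.0066
5,-0.7489,0.0602,-0.1129,0.0036,0.0009,0.0040,-0.3838,0.0293,0.4609,8.4047,1.9032,-1.0091
6,-0.7489,0.0602,-0.1129,0.0012,0.0023,0.0043,-0.3838,0.0293,0.4609,8.4175,1.9028,-1.0112
7,-0.7489,0.0603,-0.1130,-0.0004,0.0029,0.0046,-0.3838,0.0293,0.4609,8.4270,1.9034,-1.0127
8,-0.7490,0.0603,-0.1130,-0.0014,0.0031,0.0049,-0.3838,0.0293,0.4609,8.4342,1.9042,-1.0139
9,-0.7490,0.0604,-0.1131,-0.0020,0.0031,0.0051,-0.3838,0.0293,0.4609,8.4396,1.9050,-1.0148
10,-0.7491,0.0604,-0.1131,-0.0024,0.0030,0.0052,-0.3838,0.0293,0.4609,8.4438,1.9057,-1.0155
11,-0.7492,0.0604,-0.1132,-0.0026,0.0030,0.0053,-0.3838,0.0294,0.4609,8.4471,1.9061,-1.0160
12,-0.7493,0.0605,-0.1132,-0.0027,0.0029,0.0054,-0.3839,0.0294,0.4609,8.4497,1.9065,-1.0164
13,-0.7493,0.0605,-0.1132,-0.0027,0.0028,0.0054,-0.3839,0.0294,0.4608,-47.8806,1.1542,6.3671
14,-0.7780,0.0719,-0.1377,-2.8473,1.1451,-2.3392,-0.3912,0.0350,0.4535,22.8016,2.1482,-2.9305
15,-0.8268,0.0921,-0.1730,-2.0404,0.8705,-1.2501,-0.4040,0.0444,0.4398,20.4061,2.2119,-2.6612
16,-0.8613,0.1072,-0.1911,-1.4228,0.6321,-0.5969,-0.4135,0.0510,0.4290,18.3750,2.2389,-2.4089
17,-0.8850,0.1178,-0.1990,-0.9484,0.4340,-0.2110,-0.4205,0.0555,0.4210,16.6630,2.2383,-2.1805
18,-0.9003,0.1249,-0.2009,-0.5866,0.2725,-0.0033,-0.4254,0.0583,0.4153,15.2263,2.2202,-1.9759
19,-0.9093,0.1290,-0.2003,-0.3202,0.1386,0.0442,-0.4286,0.0599,0.4118,14.0244,2.1923,-1.7855
20,-0.9137,0.1308,-0.1994,-0.1185,0.0342,0.0440,-0.4302,0.0606,0.4099,13.0213,2.1601,-1.6197
21,-0.9145,0.1307,-0.1985,0.0339,-0.0355,0.0448,-0.4307,0.0605,0.4095,12.1901,2.1088,-1.4807
22,-0.9128,0.1296,-0.1977,0.1419,-0.0791,0.0336,-0.4303,0.0600,0.4100,11.5205,2.0465,-1.3651
23,-0.9091,0.1277,-0.1971,0.2220,-0.1098,0.0278,-0.4292,0.0593,0.4114,10.9646,1.9923,-1.2697
24,-0.9041,0.1253,-0.1966,0.2797,-0.1307,0.0254,-0.4276,0.0583,0.4132,10.5039,1.9459,-1.1912
25,-0.8981,0.1225,-0.1961,0.3192,-0.1440,0.0243,-0.4257,0.0572,0.4155,10.1228,1.9066,-1.1268
26,-0.8915,0.1196,-0.1956,0.3443,-0.1517,0.0237,-0.4235,0.0560,0.4180,9.8082,1.8736,-1.0740
27,-0.8845,0.1165,-0.1952,0.3578,-0.1549,0.0233,-0.4212,0.0548,0.4206,9.5491,1.8462,-1.0309
28,-0.8773,0.1134,-0.1947,0.3624,-0.1548,0.0230,-0.4187,0.0536,0.4233,9.3363,1.8236,-0.9959
29,-0.8701,0.1103,-0.1943,0.3601,-0.1522,0.0227,-0.4162,0.0524,0.4260,9.1620,1.8052,-0.9676
30,-0.8630,0.1073,-0.1938,0.3527,-0.1479,0.0225,-0.4138,0.0512,0.4287,9.0197,1.7905,-0.9449
31,-0.8560,0.1044,-0.1934,0.3414,-0.1422,0.0223,-0.4113,0.0500,0.4312,8.9041,1.7787,-0.9268
32,-0.8493,0.1017,-0.1929,0.3275,-0.1357,0.0221,-0.4090,0.0489,0.4337,8.8106,1.7696,-0.9126
33,-0.8429,0.0990,-0.1925,0.3116,-0.1286,0.0219,-0.4067,0.0478,0.4360,8.7354,1.7627,-0.9015
34,-0.8369,0.0965,-0.1921,0.2947,-0.1213,0.0217,-0.4045,0.0468,0.4382,8.6753,1.7576,-0.8931
35,-0.8312,0.0942,-0.1916,0.2771,-0.1138,0.0216,-0.4025,0.0459,0.4402,8.6277,1.7540,-0.8868
36,-0.8258,0.0920,-0.1912,0.2593,-0.1064,0.0215,-0.4006,0.0450,0.4421,8.5904,1.7517,-0.8822
37,-0.8208,0.0899,-0.1908,0.2417,-0.0992,0.0213,-0.3988,0.0442,0.4439,8.5616,1.7505,-0.8791
38,-0.8161,0.0880,-0.1904,0.2245,-0.0922,0.0212,-0.3971,0.0434,0.4456,8.5396,1.7500,-0.8771
39,-0.8118,0.0862,-0.1900,0.2078,-0.0854,0.0211,-0.3955,0.0427,0.4471,8.5232,1.7503,-0.8760
40,-0.8078,0.0846,-0.1896,0.1919,-0.0790,0.0210,-0.3941,0.0420,0.4485,8.5114,1.7511,-0.8757
41,-0.8042,0.0831,-0.1891,0.1767,-0.0730,0.0209,-0.3927,0.0414,0.4498,8.5032,1.7523,-0.8759
42,-0.8008,0.0817,-0.1887,0.1624,-0.0673,0.0208,-0.3915,0.0409,0.4509,8.4980,1.7538,-0.8766
43,-0.7977,0.0804,-0.1883,0.1490,-0.0620,0.0207,-0.3904,0.0403,0.4520,8.4950,1.7556,-0.8776
44,-0.7948,0.0792,-0.1879,0.1364,-0.0570,0.0205,-0.3893,0.0398,0.4529,8.4939,1.7575,-0.8789
45,-0.7922,0.0781,-0.1875,0.1247,-0.0524,0.0204,-0.3884,0.0394,0.4538,8.4942,1.7596,-0.8804
46,-0.7898,0.0771,-0.1871,0.1139,-0.0481,0.0203,-0.3875,0.0390,0.4546,8.4955,1.7618,-0.8820
47,-0.7876,0.0762,-0.1867,0.1039,-0.0442,0.0201,-0.3868,0.0386,0.4553,8.4977,1.7641,-0.8837
48,-0.7856,0.0753,-0.1863,0.0946,-0.0406,0.0200,-0.3861,0.0383,0.4560,8.5004,1.7664,-0.8855
49,-0.7838,0.0745,-0.1859,0.0862,-0.0374,0.0198,-0.3854,0.0379,0.4566,8.5035,1.7689,-0.8872
50,-0.7822,0.0738,-0.1855,0.0784,-0.0344,0.0196,-0.3849,0.0376,0.4571,8.5069,1.7715,-0.8890
51,-0.7807,0.0732,-0.1851,0.0713,-0.0318,0.0194,-0.3844,0.0374,0.4576,8.5104,1.7742,-0.8908
52,-0.7793,0.0725,-0.1848,0.0648,-0.0294,0.0192,-0.3839,0.0371,0.4580,8.5139,1.7769,-0.8926
53,-0.7781,0.0720,-0.1844,0.0590,-0.0273,0.0190,-0.3835,0.0369,0.4584,8.5174,1.7798,-0.8943
54,-0.7770,0.0714,-0.1840,0.0536,-0.0255,0.0187,-0.3831,0.0366,0.4588,,,


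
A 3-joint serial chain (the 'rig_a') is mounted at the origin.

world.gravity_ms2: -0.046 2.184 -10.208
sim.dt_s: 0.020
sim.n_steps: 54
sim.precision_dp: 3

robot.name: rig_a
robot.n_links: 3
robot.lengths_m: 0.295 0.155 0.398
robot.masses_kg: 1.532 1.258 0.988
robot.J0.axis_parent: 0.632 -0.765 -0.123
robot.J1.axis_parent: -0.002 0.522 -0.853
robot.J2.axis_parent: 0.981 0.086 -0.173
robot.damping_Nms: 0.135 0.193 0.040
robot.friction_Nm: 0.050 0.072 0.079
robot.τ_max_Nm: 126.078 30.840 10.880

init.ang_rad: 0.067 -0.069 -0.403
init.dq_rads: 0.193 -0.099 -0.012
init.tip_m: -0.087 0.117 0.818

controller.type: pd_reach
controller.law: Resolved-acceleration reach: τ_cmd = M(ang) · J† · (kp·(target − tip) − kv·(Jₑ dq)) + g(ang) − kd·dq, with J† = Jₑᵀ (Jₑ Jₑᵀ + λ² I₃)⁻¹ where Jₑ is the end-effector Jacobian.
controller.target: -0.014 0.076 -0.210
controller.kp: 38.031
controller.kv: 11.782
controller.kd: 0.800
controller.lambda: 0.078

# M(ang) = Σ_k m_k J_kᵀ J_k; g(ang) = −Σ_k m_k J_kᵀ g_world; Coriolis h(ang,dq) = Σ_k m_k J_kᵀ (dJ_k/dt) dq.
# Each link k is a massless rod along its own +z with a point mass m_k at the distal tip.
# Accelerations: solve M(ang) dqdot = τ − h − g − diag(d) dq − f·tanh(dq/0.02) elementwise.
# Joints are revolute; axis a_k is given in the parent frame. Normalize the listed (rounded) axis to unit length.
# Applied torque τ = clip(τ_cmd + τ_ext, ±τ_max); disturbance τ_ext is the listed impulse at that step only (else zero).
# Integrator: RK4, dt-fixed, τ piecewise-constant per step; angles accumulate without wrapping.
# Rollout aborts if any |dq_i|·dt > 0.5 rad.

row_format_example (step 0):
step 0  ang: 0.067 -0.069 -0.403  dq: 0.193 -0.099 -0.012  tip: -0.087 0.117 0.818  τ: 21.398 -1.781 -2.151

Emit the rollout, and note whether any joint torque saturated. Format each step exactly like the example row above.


step 1  ang: 0.085 -0.047 -0.425  dq: 1.580 2.203 -2.197  tip: -0.091 0.116 0.816  τ: 22.047 -3.424 0.481
step 2  ang: 0.126 0.007 -0.483  dq: 2.496 3.145 -3.552  tip: -0.096 0.117 0.810  τ: 22.019 -3.305 1.709
step 3  ang: 0.184 0.075 -0.565  dq: 3.277 3.619 -4.652  tip: -0.104 0.118 0.800  τ: 19.245 -2.411 2.310
step 4  ang: 0.255 0.149 -0.666  dq: 3.900 3.759 -5.489  tip: -0.115 0.116 0.786  τ: 13.444 -1.068 2.469
step 5  ang: 0.337 0.223 -0.781  dq: 4.288 3.612 -5.960  tip: -0.128 0.112 0.767  τ: 6.343 0.358 2.314
step 6  ang: 0.424 0.292 -0.901  dq: 4.443 3.297 -6.080  tip: -0.142 0.105 0.745  τ: -0.132 1.545 2.029
step 7  ang: 0.513 0.354 -1.022  dq: 4.427 2.937 -5.964  tip: -0.156 0.097 0.719  τ: -5.118 2.372 1.778
step 8  ang: 0.600 0.409 -1.138  dq: 4.307 2.601 -5.730  tip: -0.171 0.088 0.691  τ: -8.613 2.867 1.646
step 9  ang: 0.685 0.458 -1.250  dq: 4.131 2.312 -5.457  tip: -0.184 0.079 0.661  τ: -10.930 3.117 1.646
step 10  ang: 0.765 0.502 -1.356  dq: 3.930 2.073 -5.184  tip: -0.196 0.071 0.630  τ: -12.411 3.204 1.758
step 11  ang: 0.841 0.541 -1.457  dq: 3.719 1.877 -4.928  tip: -0.208 0.064 0.599  τ: -13.328 3.190 1.952
step 12  ang: 0.914 0.577 -1.553  dq: 3.508 1.716 -4.693  tip: -0.217 0.058 0.568  τ: -13.874 3.119 2.195
step 13  ang: 0.982 0.610 -1.645  dq: 3.301 1.582 -4.478  tip: -0.225 0.054 0.537  τ: -14.185 3.017 2.463
step 14  ang: 1.046 0.640 -1.733  dq: 3.102 1.467 -4.280  tip: -0.232 0.050 0.506  τ: -14.347 2.902 2.738
step 15  ang: 1.106 0.668 -1.816  dq: 2.910 1.367 -4.095  tip: -0.238 0.048 0.476  τ: -14.421 2.783 3.005
step 16  ang: 1.162 0.695 -1.896  dq: 2.725 1.275 -3.920  tip: -0.243 0.047 0.447  τ: -14.444 2.668 3.257
step 17  ang: 1.215 0.719 -1.973  dq: 2.548 1.188 -3.752  tip: -0.246 0.047 0.418  τ: -14.443 2.561 3.486
step 18  ang: 1.264 0.742 -2.046  dq: 2.378 1.101 -3.589  tip: -0.249 0.048 0.390  τ: -14.438 2.464 3.691
step 19  ang: 1.310 0.763 -2.116  dq: 2.213 1.009 -3.429  tip: -0.251 0.049 0.362  τ: -14.442 2.379 3.868
step 20  ang: 1.353 0.782 -2.183  dq: 2.052 0.908 -3.272  tip: -0.253 0.052 0.336  τ: -14.469 2.307 4.019
step 21  ang: 1.392 0.799 -2.247  dq: 1.894 0.796 -3.115  tip: -0.254 0.054 0.311  τ: -14.530 2.250 4.143
step 22  ang: 1.428 0.814 -2.308  dq: 1.736 0.670 -2.961  tip: -0.255 0.058 0.286  τ: -14.640 2.205 4.242
step 23  ang: 1.461 0.826 -2.365  dq: 1.577 0.531 -2.809  tip: -0.256 0.061 0.263  τ: -14.811 2.171 4.319
step 24  ang: 1.491 0.835 -2.420  dq: 1.412 0.384 -2.663  tip: -0.257 0.065 0.240  τ: -15.059 2.144 4.376
step 25  ang: 1.518 0.841 -2.472  dq: 1.237 0.233 -2.526  tip: -0.257 0.070 0.219  τ: -15.399 2.119 4.419
step 26  ang: 1.541 0.844 -2.521  dq: 1.047 0.088 -2.403  tip: -0.256 0.074 0.198  τ: -15.845 2.091 4.453
step 27  ang: 1.559 0.844 -2.568  dq: 0.836 0.009 -2.318  tip: -0.255 0.079 0.178  τ: -16.399 2.007 4.498
step 28  ang: 1.574 0.843 -2.614  dq: 0.595 -0.067 -2.247  tip: -0.254 0.083 0.159  τ: -17.095 1.928 4.535
step 29  ang: 1.583 0.841 -2.658  dq: 0.316 -0.138 -2.191  tip: -0.252 0.087 0.141  τ: -17.914 1.850 4.569
step 30  ang: 1.586 0.837 -2.701  dq: -0.009 -0.292 -2.121  tip: -0.250 0.092 0.124  τ: -18.766 1.845 4.569
step 31  ang: 1.582 0.830 -2.743  dq: -0.377 -0.387 -2.089  tip: -0.247 0.095 0.108  τ: -19.555 1.796 4.583
step 32  ang: 1.570 0.820 -2.784  dq: -0.789 -0.554 -2.044  tip: -0.244 0.099 0.092  τ: -20.074 1.807 4.567
step 33  ang: 1.550 0.808 -2.825  dq: -1.230 -0.673 -2.024  tip: -0.240 0.101 0.077  τ: -20.174 1.782 4.559
step 34  ang: 1.521 0.793 -2.865  dq: -1.677 -0.856 -1.981  tip: -0.237 0.103 0.063  τ: -19.357 1.799 4.516
step 35  ang: 1.484 0.774 -2.904  dq: -2.081 -0.987 -1.939  tip: -0.234 0.103 0.050  τ: -17.025 1.749 4.465
step 36  ang: 1.439 0.753 -2.942  dq: -2.360 -1.130 -1.855  tip: -0.231 0.101 0.037  τ: -12.738 1.664 4.369
step 37  ang: 1.391 0.730 -2.978  dq: -2.412 -1.195 -1.734  tip: -0.229 0.098 0.025  τ: -7.431 1.481 4.244
step 38  ang: 1.345 0.706 -3.011  dq: -2.189 -1.204 -1.562  tip: -0.227 0.094 0.015  τ: -2.801 1.260 4.081
step 39  ang: 1.306 0.682 -3.040  dq: -1.732 -1.152 -1.359  tip: -0.226 0.088 0.006  τ: 0.026 1.041 3.896
step 40  ang: 1.278 0.660 -3.065  dq: -1.141 -1.077 -1.145  tip: -0.225 0.083 -0.003  τ: 0.990 0.870 3.701
step 41  ang: 1.261 0.639 -3.086  dq: -0.514 -0.998 -0.942  tip: -0.224 0.078 -0.011  τ: 0.597 0.760 3.514
step 42  ang: 1.257 0.619 -3.103  dq: 0.078 -0.929 -0.767  tip: -0.222 0.074 -0.019  τ: -0.583 0.706 3.356
step 43  ang: 1.263 0.601 -3.117  dq: 0.597 -0.874 -0.627  tip: -0.220 0.070 -0.027  τ: -2.108 0.696 3.238
step 44  ang: 1.280 0.584 -3.129  dq: 1.033 -0.824 -0.524  tip: -0.218 0.068 -0.035  τ: -3.730 0.710 3.164
step 45  ang: 1.304 0.568 -3.138  dq: 1.385 -0.779 -0.455  tip: -0.215 0.066 -0.043  τ: -5.303 0.738 3.133
step 46  ang: 1.334 0.553 -3.147  dq: 1.659 -0.738 -0.413  tip: -0.212 0.065 -0.051  τ: -6.754 0.772 3.135
step 47  ang: 1.370 0.539 -3.155  dq: 1.863 -0.700 -0.393  tip: -0.208 0.064 -0.059  τ: -8.052 0.807 3.161
step 48  ang: 1.408 0.525 -3.163  dq: 2.005 -0.663 -0.388  tip: -0.204 0.065 -0.068  τ: -9.186 0.837 3.203
step 49  ang: 1.449 0.512 -3.171  dq: 2.094 -0.627 -0.394  tip: -0.199 0.065 -0.077  τ: -10.157 0.861 3.251
step 50  ang: 1.491 0.500 -3.178  dq: 2.139 -0.593 -0.405  tip: -0.194 0.066 -0.085  τ: -10.972 0.877 3.300
step 51  ang: 1.534 0.488 -3.187  dq: 2.146 -0.561 -0.418  tip: -0.189 0.067 -0.093  τ: -11.637 0.885 3.345
step 52  ang: 1.577 0.477 -3.195  dq: 2.123 -0.530 -0.431  tip: -0.183 0.068 -0.101  τ: -12.164 0.884 3.383
step 53  ang: 1.619 0.467 -3.204  dq: 2.075 -0.501 -0.442  tip: -0.177 0.070 -0.109  τ: -12.565 0.876 3.411
step 54  ang: 1.660 0.457 -3.213  dq: 2.008 -0.474 -0.451  tip: -0.171 0.071 -0.116
any joint saturated: no


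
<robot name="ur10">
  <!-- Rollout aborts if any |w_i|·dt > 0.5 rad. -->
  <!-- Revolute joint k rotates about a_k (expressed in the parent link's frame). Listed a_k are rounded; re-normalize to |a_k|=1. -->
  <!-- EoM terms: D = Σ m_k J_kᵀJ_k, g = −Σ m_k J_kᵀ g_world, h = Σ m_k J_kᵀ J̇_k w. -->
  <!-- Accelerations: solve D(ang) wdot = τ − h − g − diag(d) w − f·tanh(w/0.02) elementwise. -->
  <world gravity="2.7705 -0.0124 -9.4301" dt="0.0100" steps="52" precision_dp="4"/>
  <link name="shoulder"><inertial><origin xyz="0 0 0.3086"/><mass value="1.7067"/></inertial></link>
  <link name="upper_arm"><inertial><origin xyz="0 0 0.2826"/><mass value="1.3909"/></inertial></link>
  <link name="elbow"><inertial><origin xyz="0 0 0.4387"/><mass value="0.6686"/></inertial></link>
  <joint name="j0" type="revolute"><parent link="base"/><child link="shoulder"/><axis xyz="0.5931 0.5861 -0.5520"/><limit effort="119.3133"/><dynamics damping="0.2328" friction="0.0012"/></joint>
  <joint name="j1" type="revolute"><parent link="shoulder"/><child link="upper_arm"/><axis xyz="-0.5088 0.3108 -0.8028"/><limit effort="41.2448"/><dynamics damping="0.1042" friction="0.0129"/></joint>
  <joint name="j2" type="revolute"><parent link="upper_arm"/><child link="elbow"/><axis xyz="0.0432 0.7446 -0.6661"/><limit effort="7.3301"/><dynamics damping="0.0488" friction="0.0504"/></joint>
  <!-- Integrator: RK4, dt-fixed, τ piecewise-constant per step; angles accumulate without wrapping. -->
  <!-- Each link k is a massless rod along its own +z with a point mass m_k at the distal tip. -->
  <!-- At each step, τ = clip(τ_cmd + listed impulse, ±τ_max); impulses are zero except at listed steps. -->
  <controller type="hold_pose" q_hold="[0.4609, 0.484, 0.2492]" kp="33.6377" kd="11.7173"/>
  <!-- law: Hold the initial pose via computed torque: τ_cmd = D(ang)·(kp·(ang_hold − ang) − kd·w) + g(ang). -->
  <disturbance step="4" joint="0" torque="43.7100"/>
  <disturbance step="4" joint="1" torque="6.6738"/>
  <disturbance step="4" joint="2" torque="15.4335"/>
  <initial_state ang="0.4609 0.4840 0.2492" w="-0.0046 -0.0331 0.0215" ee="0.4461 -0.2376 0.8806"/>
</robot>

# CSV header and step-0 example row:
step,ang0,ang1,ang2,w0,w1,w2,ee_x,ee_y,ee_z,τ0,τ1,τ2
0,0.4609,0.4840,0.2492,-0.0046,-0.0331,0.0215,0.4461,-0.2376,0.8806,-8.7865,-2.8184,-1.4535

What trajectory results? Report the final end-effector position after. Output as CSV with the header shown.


step,ang0,ang1,ang2,w0,w1,w2,ee_x,ee_y,ee_z,τ0,τ1,τ2
1,0.4609,0.4837,0.2493,-0.0023,-0.0265,0.0084,0.4460,-0.2377,0.8806,-8.7892,-2.8231,-1.4505
2,0.4608,0.4835,0.2494,-0.0012,-0.0216,0.0027,0.4459,-0.2377,0.8806,-8.7916,-2.8274,-1.4498
3,0.4608,0.4833,0.2494,-0.0008,-0.0177,0.0006,0.4459,-0.2377,0.8807,-8.7939,-2.8313,-1.4503
4,0.4608,0.4831,0.2494,-0.0007,-0.0145,-0.0001,0.4458,-0.2377,0.8807,34.9140,3.8390,7.3301
5,0.4627,0.4846,0.2496,0.3706,0.3055,0.0331,0.4470,-0.2390,0.8797,-14.0076,-3.6365,-2.4926
6,0.4662,0.4874,0.2498,0.3274,0.2698,0.0189,0.4492,-0.2413,0.8778,-13.5673,-3.5810,-2.3951
7,0.4692,0.4900,0.2500,0.2877,0.2366,0.0101,0.4512,-0.2434,0.8761,-13.1626,-3.5289,-2.3073
8,0.4719,0.4922,0.2501,0.2511,0.2059,0.0059,0.4529,-0.2451,0.8746,-12.7906,-3.4800,-2.2281
9,0.4743,0.4941,0.2501,0.2176,0.1777,0.0041,0.4544,-0.2467,0.8733,-12.4487,-3.4342,-2.1563
10,0.4763,0.4957,0.2502,0.1873,0.1520,0.0032,0.4556,-0.2480,0.8722,-12.1346,-3.3914,-2.0908
11,0.4780,0.4972,0.2502,0.1598,0.1288,0.0027,0.4567,-0.2492,0.8713,-11.8460,-3.3515,-2.0310
12,0.4795,0.4983,0.2502,0.1351,0.1078,0.0023,0.4576,-0.2502,0.8705,-11.5809,-3.3143,-1.9763
13,0.4808,0.4993,0.2502,0.1127,0.0890,0.0020,0.4584,-0.2510,0.8698,-11.3375,-3.2797,-1.9263
14,0.4818,0.5001,0.2503,0.0927,0.0720,0.0018,0.4590,-0.2517,0.8692,-11.1141,-3.2475,-1.8805
15,0.4826,0.5008,0.2503,0.0746,0.0568,0.0015,0.4595,-0.2522,0.8688,-10.9090,-3.2177,-1.8387
16,0.4833,0.5013,0.2503,0.0585,0.0433,0.0013,0.4599,-0.2527,0.8684,-10.7208,-3.1900,-1.8006
17,0.4838,0.5016,0.2503,0.0440,0.0312,0.0011,0.4602,-0.2530,0.8681,-10.5483,-3.1644,-1.7657
18,0.4842,0.5019,0.2503,0.0311,0.0206,0.0008,0.4604,-0.2533,0.8679,-10.3900,-3.1409,-1.7339
19,0.4844,0.5021,0.2503,0.0196,0.0114,0.0005,0.4606,-0.2534,0.8678,-10.2450,-3.1195,-1.7050
20,0.4846,0.5021,0.2503,0.0094,0.0036,0.0002,0.4606,-0.2536,0.8677,-10.1121,-3.1001,-1.6786
21,0.4846,0.5021,0.2503,0.0003,-0.0029,-0.0001,0.4606,-0.2536,0.8677,-9.9905,-3.0827,-1.6547
22,0.4846,0.5021,0.2503,-0.0077,-0.0084,-0.0005,0.4606,-0.2536,0.8677,-9.8792,-3.0671,-1.6330
23,0.4845,0.5020,0.2503,-0.0148,-0.0129,-0.0008,0.4605,-0.2535,0.8678,-9.7775,-3.0529,-1.6132
24,0.4843,0.5018,0.2503,-0.0210,-0.0167,-0.0010,0.4604,-0.2534,0.8679,-9.6844,-3.0401,-1.5954
25,0.4841,0.5016,0.2503,-0.0265,-0.0199,-0.0012,0.4603,-0.2532,0.8680,-9.5994,-3.0284,-1.5791
26,0.4838,0.5014,0.2503,-0.0312,-0.0226,-0.0013,0.4601,-0.2530,0.8682,-9.5217,-3.0177,-1.5644
27,0.4834,0.5012,0.2503,-0.0352,-0.0249,-0.0014,0.4599,-0.2528,0.8684,-9.4507,-3.0079,-1.5511
28,0.4831,0.5009,0.2502,-0.0387,-0.0267,-0.0015,0.4597,-0.2525,0.8686,-9.3859,-2.9989,-1.5391
29,0.4827,0.5007,0.2502,-0.0416,-0.0283,-0.0016,0.4595,-0.2523,0.8688,-9.3268,-2.9906,-1.5282
30,0.4822,0.5004,0.2502,-0.0441,-0.0295,-0.0016,0.4592,-0.2520,0.8690,-9.2730,-2.9830,-1.5183
31,0.4818,0.5001,0.2502,-0.0461,-0.0305,-0.0016,0.4590,-0.2517,0.8692,-9.2239,-2.9759,-1.5094
32,0.4813,0.4998,0.2502,-0.0477,-0.0312,-0.0017,0.4587,-0.2513,0.8695,-9.1793,-2.9694,-1.5014
33,0.4808,0.4994,0.2502,-0.0490,-0.0317,-0.0017,0.4584,-0.2510,0.8697,-9.1386,-2.9635,-1.4941
34,0.4803,0.4991,0.2501,-0.0500,-0.0321,-0.0017,0.4581,-0.2507,0.8700,-9.1017,-2.9579,-1.4876
35,0.4798,0.4988,0.2501,-0.0507,-0.0323,-0.0017,0.4579,-0.2503,0.8703,-9.0681,-2.9528,-1.4818
36,0.4793,0.4985,0.2501,-0.0511,-0.0324,-0.0017,0.4576,-0.2500,0.8705,-9.0377,-2.9481,-1.4766
37,0.4788,0.4982,0.2501,-0.0513,-0.0324,-0.0017,0.4573,-0.2496,0.8708,-9.0101,-2.9437,-1.4719
38,0.4783,0.4978,0.2501,-0.0513,-0.0322,-0.0017,0.4570,-0.2493,0.8711,-8.9851,-2.9397,-1.4677
39,0.4778,0.4975,0.2501,-0.0511,-0.0320,-0.0017,0.4567,-0.2489,0.8713,-8.9625,-2.9359,-1.4640
40,0.4773,0.4972,0.2500,-0.0508,-0.0317,-0.0017,0.4564,-0.2486,0.8716,-8.9421,-2.9325,-1.4607
41,0.4768,0.4969,0.2500,-0.0504,-0.0313,-0.0017,0.4561,-0.2482,0.8719,-8.9236,-2.9292,-1.4578
42,0.4763,0.4966,0.2500,-0.0498,-0.0309,-0.0017,0.4558,-0.2479,0.8721,-8.9070,-2.9263,-1.4553
43,0.4758,0.4963,0.2500,-0.0491,-0.0304,-0.0017,0.4556,-0.2475,0.8724,-8.8921,-2.9235,-1.4530
44,0.4753,0.4960,0.2500,-0.0484,-0.0299,-0.0017,0.4553,-0.2472,0.8726,-8.8787,-2.9209,-1.4510
45,0.4748,0.4957,0.2500,-0.0476,-0.0293,-0.0016,0.4550,-0.2468,0.8729,-8.8666,-2.9185,-1.4493
46,0.4743,0.4954,0.2499,-0.0467,-0.0288,-0.0016,0.4547,-0.2465,0.8731,-8.8559,-2.9163,-1.4478
47,0.4739,0.4951,0.2499,-0.0457,-0.0282,-0.0016,0.4545,-0.2462,0.8734,-8.8462,-2.9142,-1.4465
48,0.4734,0.4948,0.2499,-0.0447,-0.0275,-0.0016,0.4542,-0.2459,0.8736,-8.8377,-2.9123,-1.4454
49,0.4730,0.4945,0.2499,-0.0437,-0.0269,-0.0015,0.4540,-0.2456,0.8738,-8.8300,-2.9104,-1.4445
50,0.4725,0.4943,0.2499,-0.0426,-0.0263,-0.0015,0.4537,-0.2453,0.8741,-8.8233,-2.9088,-1.4438
51,0.4721,0.4940,0.2499,-0.0416,-0.0257,-0.0015,0.4535,-0.2450,0.8743,-8.8173,-2.9072,-1.4431
52,0.4717,0.4938,0.2498,-0.0405,-0.0250,-0.0015,0.4533,-0.2447,0.8745,,,
# final ee position (m): 0.4533 -0.2447 0.8745


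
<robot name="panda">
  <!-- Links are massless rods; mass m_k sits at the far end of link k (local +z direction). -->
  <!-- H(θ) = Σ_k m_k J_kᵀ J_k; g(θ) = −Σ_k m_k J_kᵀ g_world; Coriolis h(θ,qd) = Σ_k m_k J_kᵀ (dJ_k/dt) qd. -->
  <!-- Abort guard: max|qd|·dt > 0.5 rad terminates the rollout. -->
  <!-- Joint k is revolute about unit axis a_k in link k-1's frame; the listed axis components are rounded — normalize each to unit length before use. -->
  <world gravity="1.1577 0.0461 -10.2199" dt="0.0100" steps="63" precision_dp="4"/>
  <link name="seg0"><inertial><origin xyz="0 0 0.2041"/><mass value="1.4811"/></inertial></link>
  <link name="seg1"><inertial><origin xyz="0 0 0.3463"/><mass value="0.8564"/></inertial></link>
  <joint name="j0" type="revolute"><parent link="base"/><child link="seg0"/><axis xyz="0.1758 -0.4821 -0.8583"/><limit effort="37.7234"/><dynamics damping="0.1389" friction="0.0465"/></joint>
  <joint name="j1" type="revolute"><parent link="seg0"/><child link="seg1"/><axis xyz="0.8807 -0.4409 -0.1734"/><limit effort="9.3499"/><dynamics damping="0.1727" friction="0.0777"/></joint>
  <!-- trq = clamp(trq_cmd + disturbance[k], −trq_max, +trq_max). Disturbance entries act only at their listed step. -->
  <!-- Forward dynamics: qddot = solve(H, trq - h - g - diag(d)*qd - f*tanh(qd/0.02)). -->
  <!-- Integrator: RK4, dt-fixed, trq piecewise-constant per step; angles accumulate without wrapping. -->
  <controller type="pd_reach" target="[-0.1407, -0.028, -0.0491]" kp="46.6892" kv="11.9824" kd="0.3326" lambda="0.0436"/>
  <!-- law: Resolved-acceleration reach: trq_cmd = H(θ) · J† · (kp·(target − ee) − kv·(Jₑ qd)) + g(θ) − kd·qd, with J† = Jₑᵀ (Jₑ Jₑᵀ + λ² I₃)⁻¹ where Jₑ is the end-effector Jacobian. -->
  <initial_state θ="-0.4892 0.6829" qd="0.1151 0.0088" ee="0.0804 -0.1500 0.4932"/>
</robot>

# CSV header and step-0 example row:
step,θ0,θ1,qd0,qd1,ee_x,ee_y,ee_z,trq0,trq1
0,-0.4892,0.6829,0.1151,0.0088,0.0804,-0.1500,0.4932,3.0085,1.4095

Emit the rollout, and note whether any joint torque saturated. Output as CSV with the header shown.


step,θ0,θ1,qd0,qd1,ee_x,ee_y,ee_z,trq0,trq1
1,-0.4879,0.6842,0.1386,0.2574,0.0798,-0.1506,0.4930,2.7647,1.0180
2,-0.4864,0.6878,0.1651,0.4608,0.0789,-0.1518,0.4924,2.5492,0.6937
3,-0.4846,0.6933,0.1919,0.6294,0.0778,-0.1537,0.4916,2.3590,0.4228
4,-0.4826,0.7003,0.2180,0.7702,0.0764,-0.1560,0.4904,2.1910,0.1952
5,-0.4803,0.7086,0.2425,0.8889,0.0748,-0.1587,0.4890,2.0426,0.0028
6,-0.4777,0.7180,0.2649,0.9899,0.0730,-0.1617,0.4875,1.9112,-0.1609
7,-0.4750,0.7283,0.2850,1.0768,0.0710,-0.1650,0.4857,1.7946,-0.3012
8,-0.4721,0.7395,0.3027,1.1524,0.0688,-0.1685,0.4838,1.6909,-0.4225
9,-0.4690,0.7513,0.3182,1.2189,0.0665,-0.1722,0.4816,1.5983,-0.5284
10,-0.4657,0.7638,0.3314,1.2780,0.0640,-0.1760,0.4794,1.5152,-0.6215
11,-0.4623,0.7768,0.3425,1.3313,0.0615,-0.1799,0.4769,1.4403,-0.7043
12,-0.4589,0.7904,0.3518,1.3797,0.0587,-0.1840,0.4743,1.3723,-0.7786
13,-0.4553,0.8044,0.3594,1.4242,0.0559,-0.1881,0.4716,1.3104,-0.8460
14,-0.4517,0.8189,0.3655,1.4654,0.0530,-0.1923,0.4687,1.2535,-0.9078
15,-0.4480,0.8337,0.3702,1.5040,0.0500,-0.1966,0.4657,1.2009,-0.9650
16,-0.4443,0.8489,0.3738,1.5404,0.0469,-0.2008,0.4625,1.1519,-1.0185
17,-0.4405,0.8645,0.3764,1.5749,0.0438,-0.2051,0.4592,1.1060,-1.0688
18,-0.4368,0.8804,0.3781,1.6078,0.0405,-0.2094,0.4557,1.0626,-1.1167
19,-0.4330,0.8966,0.3790,1.6394,0.0372,-0.2137,0.4521,1.0214,-1.1625
20,-0.4292,0.9132,0.3794,1.6697,0.0338,-0.2179,0.4483,0.9820,-1.2067
21,-0.4254,0.9300,0.3792,1.6990,0.0304,-0.2222,0.4444,0.9440,-1.2496
22,-0.4216,0.9471,0.3785,1.7274,0.0269,-0.2264,0.4404,0.9072,-1.2913
23,-0.4178,0.9646,0.3775,1.7548,0.0233,-0.2306,0.4362,0.8714,-1.3321
24,-0.4141,0.9822,0.3762,1.7814,0.0197,-0.2347,0.4318,0.8364,-1.3722
25,-0.4103,1.0002,0.3747,1.8072,0.0161,-0.2388,0.4273,0.8020,-1.4117
26,-0.4066,1.0184,0.3730,1.8322,0.0124,-0.2428,0.4227,0.7681,-1.4507
27,-0.4028,1.0368,0.3712,1.8565,0.0087,-0.2467,0.4179,0.7346,-1.4892
28,-0.3991,1.0555,0.3693,1.8800,0.0049,-0.2506,0.4130,0.7013,-1.5273
29,-0.3955,1.0744,0.3673,1.9027,0.0011,-0.2544,0.4079,0.6682,-1.5651
30,-0.3918,1.0935,0.3654,1.9246,-0.0027,-0.2581,0.4027,0.6353,-1.6026
31,-0.3882,1.1129,0.3634,1.9457,-0.0066,-0.2617,0.3974,0.6025,-1.6397
32,-0.3845,1.1324,0.3615,1.9660,-0.0105,-0.2652,0.3919,0.5697,-1.6765
33,-0.3809,1.1522,0.3596,1.9855,-0.0144,-0.2686,0.3863,0.5369,-1.7130
34,-0.3773,1.1721,0.3578,2.0041,-0.0183,-0.2719,0.3805,0.5041,-1.7492
35,-0.3738,1.1923,0.3561,2.0217,-0.0223,-0.2750,0.3746,0.4713,-1.7849
36,-0.3702,1.2126,0.3545,2.0385,-0.0262,-0.2781,0.3686,0.4384,-1.8203
37,-0.3667,1.2330,0.3530,2.0542,-0.0302,-0.2810,0.3625,0.4056,-1.8553
38,-0.3632,1.2536,0.3516,2.0690,-0.0342,-0.2837,0.3563,0.3727,-1.8898
39,-0.3596,1.2744,0.3504,2.0828,-0.0381,-0.2863,0.3499,0.3398,-1.9239
40,-0.3562,1.2953,0.3493,2.0955,-0.0421,-0.2888,0.3434,0.3070,-1.9573
41,-0.3527,1.3163,0.3484,2.1071,-0.0461,-0.2911,0.3369,0.2741,-1.9902
42,-0.3492,1.3374,0.3476,2.1176,-0.0500,-0.2933,0.3302,0.2413,-2.0225
43,-0.3457,1.3587,0.3470,2.1269,-0.0540,-0.2953,0.3234,0.2086,-2.0541
44,-0.3422,1.3800,0.3465,2.1351,-0.0579,-0.2971,0.3166,0.1759,-2.0850
45,-0.3388,1.4013,0.3462,2.1421,-0.0618,-0.2988,0.3096,0.1434,-2.1151
46,-0.3353,1.4228,0.3461,2.1479,-0.0657,-0.3002,0.3026,0.1111,-2.1444
47,-0.3319,1.4443,0.3461,2.1525,-0.0696,-0.3015,0.2956,0.0789,-2.1729
48,-0.3284,1.4658,0.3462,2.1558,-0.0734,-0.3027,0.2884,0.0470,-2.2004
49,-0.3249,1.4874,0.3466,2.1578,-0.0772,-0.3036,0.2813,0.0153,-2.2271
50,-0.3215,1.5090,0.3471,2.1586,-0.0809,-0.3044,0.2740,-0.0161,-2.2527
51,-0.3180,1.5306,0.3477,2.1581,-0.0846,-0.3050,0.2668,-0.0472,-2.2773
52,-0.3145,1.5521,0.3485,2.1564,-0.0883,-0.3054,0.2595,-0.0779,-2.3008
53,-0.3110,1.5737,0.3494,2.1533,-0.0919,-0.3056,0.2521,-0.1081,-2.3232
54,-0.3075,1.5952,0.3504,2.1490,-0.0955,-0.3057,0.2448,-0.1380,-2.3445
55,-0.3040,1.6167,0.3516,2.1434,-0.0990,-0.3055,0.2375,-0.1673,-2.3646
56,-0.3005,1.6381,0.3528,2.1365,-0.1024,-0.3052,0.2301,-0.1962,-2.3835
57,-0.2970,1.6594,0.3542,2.1284,-0.1058,-0.3047,0.2228,-0.2245,-2.4012
58,-0.2934,1.6806,0.3556,2.1190,-0.1091,-0.3041,0.2155,-0.2522,-2.4177
59,-0.2899,1.7018,0.3571,2.1085,-0.1124,-0.3032,0.2082,-0.2794,-2.4329
60,-0.2863,1.7228,0.3587,2.0967,-0.1156,-0.3022,0.2009,-0.3058,-2.4468
61,-0.2827,1.7437,0.3604,2.0838,-0.1187,-0.3011,0.1937,-0.3316,-2.4594
62,-0.2791,1.7645,0.3620,2.0697,-0.1217,-0.2997,0.1865,-0.3567,-2.4707
63,-0.2755,1.7851,0.3637,2.0546,-0.1246,-0.2982,0.1794,,
# any joint saturated: no
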